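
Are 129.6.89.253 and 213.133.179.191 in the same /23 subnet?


Mask: 255.255.254.0
129.6.89.253 AND mask = 129.6.88.0
213.133.179.191 AND mask = 213.133.178.0
No, different subnets (129.6.88.0 vs 213.133.178.0)


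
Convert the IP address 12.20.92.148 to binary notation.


12 = 00001100
20 = 00010100
92 = 01011100
148 = 10010100
Binary: 00001100.00010100.01011100.10010100


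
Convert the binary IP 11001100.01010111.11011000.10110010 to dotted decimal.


11001100 = 204
01010111 = 87
11011000 = 216
10110010 = 178
IP: 204.87.216.178


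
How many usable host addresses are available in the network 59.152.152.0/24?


Host bits = 32 - 24 = 8
Total addresses = 2^8 = 256
Usable = total - 2 (network and broadcast)
Usable hosts: 254


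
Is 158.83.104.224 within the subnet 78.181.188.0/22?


Subnet network: 78.181.188.0
Test IP AND mask: 158.83.104.0
No, 158.83.104.224 is not in 78.181.188.0/22


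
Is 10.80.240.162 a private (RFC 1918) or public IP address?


RFC 1918 private ranges:
  10.0.0.0/8 (10.0.0.0 - 10.255.255.255)
  172.16.0.0/12 (172.16.0.0 - 172.31.255.255)
  192.168.0.0/16 (192.168.0.0 - 192.168.255.255)
Private (in 10.0.0.0/8)


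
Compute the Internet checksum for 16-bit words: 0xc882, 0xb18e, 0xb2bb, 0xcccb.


Sum all words (with carry folding):
+ 0xc882 = 0xc882
+ 0xb18e = 0x7a11
+ 0xb2bb = 0x2ccd
+ 0xcccb = 0xf998
One's complement: ~0xf998
Checksum = 0x0667


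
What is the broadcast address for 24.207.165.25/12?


Network: 24.192.0.0/12
Host bits = 20
Set all host bits to 1:
Broadcast: 24.207.255.255


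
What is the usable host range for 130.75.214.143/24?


Network: 130.75.214.0
Broadcast: 130.75.214.255
First usable = network + 1
Last usable = broadcast - 1
Range: 130.75.214.1 to 130.75.214.254


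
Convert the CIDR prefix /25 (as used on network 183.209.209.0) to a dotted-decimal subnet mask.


/25 means 25 network bits, 7 host bits
Binary: 11111111111111111111111110000000
Mask: 255.255.255.128


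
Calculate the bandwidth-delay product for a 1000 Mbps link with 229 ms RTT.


BDP = bandwidth * RTT
= 1000 Mbps * 229 ms
= 1000 * 1e6 * 229 / 1000 bits
= 229000000 bits
= 28625000 bytes
= 27954.1016 KB
BDP = 229000000 bits (28625000 bytes)


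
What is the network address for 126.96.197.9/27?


IP:   01111110.01100000.11000101.00001001
Mask: 11111111.11111111.11111111.11100000
AND operation:
Net:  01111110.01100000.11000101.00000000
Network: 126.96.197.0/27


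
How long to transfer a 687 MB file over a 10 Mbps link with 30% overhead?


Effective throughput = 10 * (1 - 30/100) = 7 Mbps
File size in Mb = 687 * 8 = 5496 Mb
Time = 5496 / 7
Time = 785.1429 seconds


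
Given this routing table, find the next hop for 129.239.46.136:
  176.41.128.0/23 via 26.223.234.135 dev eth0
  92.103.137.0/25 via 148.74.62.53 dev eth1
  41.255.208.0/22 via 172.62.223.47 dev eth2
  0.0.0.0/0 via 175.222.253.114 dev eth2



Longest prefix match for 129.239.46.136:
  /23 176.41.128.0: no
  /25 92.103.137.0: no
  /22 41.255.208.0: no
  /0 0.0.0.0: MATCH
Selected: next-hop 175.222.253.114 via eth2 (matched /0)


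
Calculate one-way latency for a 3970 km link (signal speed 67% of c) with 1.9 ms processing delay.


Speed = 0.67 * 3e5 km/s = 201000 km/s
Propagation delay = 3970 / 201000 = 0.0198 s = 19.7512 ms
Processing delay = 1.9 ms
Total one-way latency = 21.6512 ms


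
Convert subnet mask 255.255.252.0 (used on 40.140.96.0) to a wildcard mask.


Subnet mask: 255.255.252.0
Wildcard = 255.255.255.255 - subnet mask
255 - 255 = 0
255 - 255 = 0
255 - 252 = 3
255 - 0 = 255
Wildcard: 0.0.3.255


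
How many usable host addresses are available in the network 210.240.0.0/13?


Host bits = 32 - 13 = 19
Total addresses = 2^19 = 524288
Usable = total - 2 (network and broadcast)
Usable hosts: 524286


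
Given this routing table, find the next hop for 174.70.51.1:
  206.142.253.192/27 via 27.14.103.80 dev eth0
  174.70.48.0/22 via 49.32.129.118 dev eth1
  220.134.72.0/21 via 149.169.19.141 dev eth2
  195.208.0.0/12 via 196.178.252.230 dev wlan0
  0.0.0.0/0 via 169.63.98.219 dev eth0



Longest prefix match for 174.70.51.1:
  /27 206.142.253.192: no
  /22 174.70.48.0: MATCH
  /21 220.134.72.0: no
  /12 195.208.0.0: no
  /0 0.0.0.0: MATCH
Selected: next-hop 49.32.129.118 via eth1 (matched /22)


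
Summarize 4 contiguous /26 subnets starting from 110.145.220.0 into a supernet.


Original prefix: /26
Number of subnets: 4 = 2^2
New prefix = 26 - 2 = 24
Supernet: 110.145.220.0/24


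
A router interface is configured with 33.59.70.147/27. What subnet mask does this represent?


/27 means 27 network bits, 5 host bits
Binary: 11111111111111111111111111100000
Mask: 255.255.255.224


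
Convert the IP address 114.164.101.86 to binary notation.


114 = 01110010
164 = 10100100
101 = 01100101
86 = 01010110
Binary: 01110010.10100100.01100101.01010110


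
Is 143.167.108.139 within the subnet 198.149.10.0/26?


Subnet network: 198.149.10.0
Test IP AND mask: 143.167.108.128
No, 143.167.108.139 is not in 198.149.10.0/26


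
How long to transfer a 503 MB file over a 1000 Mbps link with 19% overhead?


Effective throughput = 1000 * (1 - 19/100) = 810 Mbps
File size in Mb = 503 * 8 = 4024 Mb
Time = 4024 / 810
Time = 4.9679 seconds


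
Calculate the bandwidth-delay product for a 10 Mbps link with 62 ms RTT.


BDP = bandwidth * RTT
= 10 Mbps * 62 ms
= 10 * 1e6 * 62 / 1000 bits
= 620000 bits
= 77500 bytes
= 75.6836 KB
BDP = 620000 bits (77500 bytes)


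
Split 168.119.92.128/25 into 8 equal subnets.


New prefix = 25 + 3 = 28
Each subnet has 16 addresses
  168.119.92.128/28
  168.119.92.144/28
  168.119.92.160/28
  168.119.92.176/28
  168.119.92.192/28
  168.119.92.208/28
  168.119.92.224/28
  168.119.92.240/28
Subnets: 168.119.92.128/28, 168.119.92.144/28, 168.119.92.160/28, 168.119.92.176/28, 168.119.92.192/28, 168.119.92.208/28, 168.119.92.224/28, 168.119.92.240/28


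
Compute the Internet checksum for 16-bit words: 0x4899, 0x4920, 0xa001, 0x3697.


Sum all words (with carry folding):
+ 0x4899 = 0x4899
+ 0x4920 = 0x91b9
+ 0xa001 = 0x31bb
+ 0x3697 = 0x6852
One's complement: ~0x6852
Checksum = 0x97ad


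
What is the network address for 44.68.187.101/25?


IP:   00101100.01000100.10111011.01100101
Mask: 11111111.11111111.11111111.10000000
AND operation:
Net:  00101100.01000100.10111011.00000000
Network: 44.68.187.0/25


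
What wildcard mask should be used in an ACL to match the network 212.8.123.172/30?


Subnet mask: 255.255.255.252
Wildcard = 255.255.255.255 - subnet mask
255 - 255 = 0
255 - 255 = 0
255 - 255 = 0
255 - 252 = 3
Wildcard: 0.0.0.3


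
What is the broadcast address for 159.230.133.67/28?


Network: 159.230.133.64/28
Host bits = 4
Set all host bits to 1:
Broadcast: 159.230.133.79


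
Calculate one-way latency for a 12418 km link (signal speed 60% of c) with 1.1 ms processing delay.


Speed = 0.6 * 3e5 km/s = 180000 km/s
Propagation delay = 12418 / 180000 = 0.069 s = 68.9889 ms
Processing delay = 1.1 ms
Total one-way latency = 70.0889 ms


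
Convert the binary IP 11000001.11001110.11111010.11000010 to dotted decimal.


11000001 = 193
11001110 = 206
11111010 = 250
11000010 = 194
IP: 193.206.250.194


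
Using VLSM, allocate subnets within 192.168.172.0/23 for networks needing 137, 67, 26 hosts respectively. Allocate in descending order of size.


137 hosts -> /24 (254 usable): 192.168.172.0/24
67 hosts -> /25 (126 usable): 192.168.173.0/25
26 hosts -> /27 (30 usable): 192.168.173.128/27
Allocation: 192.168.172.0/24 (137 hosts, 254 usable); 192.168.173.0/25 (67 hosts, 126 usable); 192.168.173.128/27 (26 hosts, 30 usable)


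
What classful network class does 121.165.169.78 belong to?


First octet: 121
Binary: 01111001
0xxxxxxx -> Class A (1-126)
Class A, default mask 255.0.0.0 (/8)


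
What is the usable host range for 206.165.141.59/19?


Network: 206.165.128.0
Broadcast: 206.165.159.255
First usable = network + 1
Last usable = broadcast - 1
Range: 206.165.128.1 to 206.165.159.254


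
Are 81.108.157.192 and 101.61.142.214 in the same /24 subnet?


Mask: 255.255.255.0
81.108.157.192 AND mask = 81.108.157.0
101.61.142.214 AND mask = 101.61.142.0
No, different subnets (81.108.157.0 vs 101.61.142.0)


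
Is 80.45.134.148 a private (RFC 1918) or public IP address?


RFC 1918 private ranges:
  10.0.0.0/8 (10.0.0.0 - 10.255.255.255)
  172.16.0.0/12 (172.16.0.0 - 172.31.255.255)
  192.168.0.0/16 (192.168.0.0 - 192.168.255.255)
Public (not in any RFC 1918 range)


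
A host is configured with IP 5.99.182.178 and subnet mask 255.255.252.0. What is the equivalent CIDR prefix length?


Binary: 11111111.11111111.11111100.00000000
Count leading 1s
Prefix: /22


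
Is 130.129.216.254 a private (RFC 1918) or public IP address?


RFC 1918 private ranges:
  10.0.0.0/8 (10.0.0.0 - 10.255.255.255)
  172.16.0.0/12 (172.16.0.0 - 172.31.255.255)
  192.168.0.0/16 (192.168.0.0 - 192.168.255.255)
Public (not in any RFC 1918 range)


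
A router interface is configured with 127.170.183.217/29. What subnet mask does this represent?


/29 means 29 network bits, 3 host bits
Binary: 11111111111111111111111111111000
Mask: 255.255.255.248


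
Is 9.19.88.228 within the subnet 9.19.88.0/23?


Subnet network: 9.19.88.0
Test IP AND mask: 9.19.88.0
Yes, 9.19.88.228 is in 9.19.88.0/23


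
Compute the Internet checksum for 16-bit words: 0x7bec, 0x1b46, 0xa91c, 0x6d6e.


Sum all words (with carry folding):
+ 0x7bec = 0x7bec
+ 0x1b46 = 0x9732
+ 0xa91c = 0x404f
+ 0x6d6e = 0xadbd
One's complement: ~0xadbd
Checksum = 0x5242


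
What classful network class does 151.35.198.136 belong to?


First octet: 151
Binary: 10010111
10xxxxxx -> Class B (128-191)
Class B, default mask 255.255.0.0 (/16)


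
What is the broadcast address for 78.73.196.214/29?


Network: 78.73.196.208/29
Host bits = 3
Set all host bits to 1:
Broadcast: 78.73.196.215


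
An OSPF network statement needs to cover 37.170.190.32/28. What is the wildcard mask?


Subnet mask: 255.255.255.240
Wildcard = 255.255.255.255 - subnet mask
255 - 255 = 0
255 - 255 = 0
255 - 255 = 0
255 - 240 = 15
Wildcard: 0.0.0.15


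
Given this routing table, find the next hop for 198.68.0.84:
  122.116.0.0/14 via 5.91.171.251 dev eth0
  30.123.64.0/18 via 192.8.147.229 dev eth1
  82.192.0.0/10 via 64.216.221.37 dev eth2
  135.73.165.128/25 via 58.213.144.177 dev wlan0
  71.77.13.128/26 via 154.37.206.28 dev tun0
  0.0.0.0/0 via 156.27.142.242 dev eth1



Longest prefix match for 198.68.0.84:
  /14 122.116.0.0: no
  /18 30.123.64.0: no
  /10 82.192.0.0: no
  /25 135.73.165.128: no
  /26 71.77.13.128: no
  /0 0.0.0.0: MATCH
Selected: next-hop 156.27.142.242 via eth1 (matched /0)


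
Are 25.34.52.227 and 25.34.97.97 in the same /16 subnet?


Mask: 255.255.0.0
25.34.52.227 AND mask = 25.34.0.0
25.34.97.97 AND mask = 25.34.0.0
Yes, same subnet (25.34.0.0)


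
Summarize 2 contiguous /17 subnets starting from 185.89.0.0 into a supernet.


Original prefix: /17
Number of subnets: 2 = 2^1
New prefix = 17 - 1 = 16
Supernet: 185.89.0.0/16


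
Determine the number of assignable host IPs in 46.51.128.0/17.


Host bits = 32 - 17 = 15
Total addresses = 2^15 = 32768
Usable = total - 2 (network and broadcast)
Usable hosts: 32766


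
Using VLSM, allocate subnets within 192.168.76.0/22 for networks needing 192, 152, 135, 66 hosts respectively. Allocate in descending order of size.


192 hosts -> /24 (254 usable): 192.168.76.0/24
152 hosts -> /24 (254 usable): 192.168.77.0/24
135 hosts -> /24 (254 usable): 192.168.78.0/24
66 hosts -> /25 (126 usable): 192.168.79.0/25
Allocation: 192.168.76.0/24 (192 hosts, 254 usable); 192.168.77.0/24 (152 hosts, 254 usable); 192.168.78.0/24 (135 hosts, 254 usable); 192.168.79.0/25 (66 hosts, 126 usable)


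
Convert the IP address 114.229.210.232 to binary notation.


114 = 01110010
229 = 11100101
210 = 11010010
232 = 11101000
Binary: 01110010.11100101.11010010.11101000


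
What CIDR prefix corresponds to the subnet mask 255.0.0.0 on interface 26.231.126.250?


Binary: 11111111.00000000.00000000.00000000
Count leading 1s
Prefix: /8


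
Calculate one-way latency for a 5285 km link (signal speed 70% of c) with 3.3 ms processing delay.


Speed = 0.7 * 3e5 km/s = 210000 km/s
Propagation delay = 5285 / 210000 = 0.0252 s = 25.1667 ms
Processing delay = 3.3 ms
Total one-way latency = 28.4667 ms


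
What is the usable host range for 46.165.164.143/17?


Network: 46.165.128.0
Broadcast: 46.165.255.255
First usable = network + 1
Last usable = broadcast - 1
Range: 46.165.128.1 to 46.165.255.254


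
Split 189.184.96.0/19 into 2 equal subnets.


New prefix = 19 + 1 = 20
Each subnet has 4096 addresses
  189.184.96.0/20
  189.184.112.0/20
Subnets: 189.184.96.0/20, 189.184.112.0/20


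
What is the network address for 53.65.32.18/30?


IP:   00110101.01000001.00100000.00010010
Mask: 11111111.11111111.11111111.11111100
AND operation:
Net:  00110101.01000001.00100000.00010000
Network: 53.65.32.16/30


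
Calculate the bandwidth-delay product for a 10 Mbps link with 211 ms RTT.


BDP = bandwidth * RTT
= 10 Mbps * 211 ms
= 10 * 1e6 * 211 / 1000 bits
= 2110000 bits
= 263750 bytes
= 257.5684 KB
BDP = 2110000 bits (263750 bytes)


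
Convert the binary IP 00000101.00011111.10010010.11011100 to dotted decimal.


00000101 = 5
00011111 = 31
10010010 = 146
11011100 = 220
IP: 5.31.146.220


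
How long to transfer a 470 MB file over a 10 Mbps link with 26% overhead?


Effective throughput = 10 * (1 - 26/100) = 7.4 Mbps
File size in Mb = 470 * 8 = 3760 Mb
Time = 3760 / 7.4
Time = 508.1081 seconds


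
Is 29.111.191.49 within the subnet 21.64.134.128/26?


Subnet network: 21.64.134.128
Test IP AND mask: 29.111.191.0
No, 29.111.191.49 is not in 21.64.134.128/26


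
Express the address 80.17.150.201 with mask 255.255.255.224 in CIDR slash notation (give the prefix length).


Binary: 11111111.11111111.11111111.11100000
Count leading 1s
Prefix: /27


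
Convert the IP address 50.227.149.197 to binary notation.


50 = 00110010
227 = 11100011
149 = 10010101
197 = 11000101
Binary: 00110010.11100011.10010101.11000101


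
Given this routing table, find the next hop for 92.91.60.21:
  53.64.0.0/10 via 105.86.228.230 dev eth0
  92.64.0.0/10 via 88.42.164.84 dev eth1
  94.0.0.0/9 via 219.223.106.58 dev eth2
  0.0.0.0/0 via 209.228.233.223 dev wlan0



Longest prefix match for 92.91.60.21:
  /10 53.64.0.0: no
  /10 92.64.0.0: MATCH
  /9 94.0.0.0: no
  /0 0.0.0.0: MATCH
Selected: next-hop 88.42.164.84 via eth1 (matched /10)


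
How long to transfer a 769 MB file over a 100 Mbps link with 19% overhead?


Effective throughput = 100 * (1 - 19/100) = 81 Mbps
File size in Mb = 769 * 8 = 6152 Mb
Time = 6152 / 81
Time = 75.9506 seconds


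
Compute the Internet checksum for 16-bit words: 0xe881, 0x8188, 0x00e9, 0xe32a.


Sum all words (with carry folding):
+ 0xe881 = 0xe881
+ 0x8188 = 0x6a0a
+ 0x00e9 = 0x6af3
+ 0xe32a = 0x4e1e
One's complement: ~0x4e1e
Checksum = 0xb1e1


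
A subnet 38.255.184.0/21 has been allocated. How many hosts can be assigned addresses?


Host bits = 32 - 21 = 11
Total addresses = 2^11 = 2048
Usable = total - 2 (network and broadcast)
Usable hosts: 2046


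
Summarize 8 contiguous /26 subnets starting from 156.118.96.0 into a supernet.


Original prefix: /26
Number of subnets: 8 = 2^3
New prefix = 26 - 3 = 23
Supernet: 156.118.96.0/23


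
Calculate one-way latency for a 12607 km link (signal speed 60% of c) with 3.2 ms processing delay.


Speed = 0.6 * 3e5 km/s = 180000 km/s
Propagation delay = 12607 / 180000 = 0.07 s = 70.0389 ms
Processing delay = 3.2 ms
Total one-way latency = 73.2389 ms


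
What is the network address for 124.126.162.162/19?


IP:   01111100.01111110.10100010.10100010
Mask: 11111111.11111111.11100000.00000000
AND operation:
Net:  01111100.01111110.10100000.00000000
Network: 124.126.160.0/19


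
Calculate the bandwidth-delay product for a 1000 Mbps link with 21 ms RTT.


BDP = bandwidth * RTT
= 1000 Mbps * 21 ms
= 1000 * 1e6 * 21 / 1000 bits
= 21000000 bits
= 2625000 bytes
= 2563.4766 KB
BDP = 21000000 bits (2625000 bytes)


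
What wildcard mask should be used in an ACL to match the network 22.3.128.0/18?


Subnet mask: 255.255.192.0
Wildcard = 255.255.255.255 - subnet mask
255 - 255 = 0
255 - 255 = 0
255 - 192 = 63
255 - 0 = 255
Wildcard: 0.0.63.255


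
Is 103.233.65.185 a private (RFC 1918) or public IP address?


RFC 1918 private ranges:
  10.0.0.0/8 (10.0.0.0 - 10.255.255.255)
  172.16.0.0/12 (172.16.0.0 - 172.31.255.255)
  192.168.0.0/16 (192.168.0.0 - 192.168.255.255)
Public (not in any RFC 1918 range)


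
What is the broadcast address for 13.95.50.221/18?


Network: 13.95.0.0/18
Host bits = 14
Set all host bits to 1:
Broadcast: 13.95.63.255


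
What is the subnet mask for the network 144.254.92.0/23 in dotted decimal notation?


/23 means 23 network bits, 9 host bits
Binary: 11111111111111111111111000000000
Mask: 255.255.254.0


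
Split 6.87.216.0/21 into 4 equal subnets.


New prefix = 21 + 2 = 23
Each subnet has 512 addresses
  6.87.216.0/23
  6.87.218.0/23
  6.87.220.0/23
  6.87.222.0/23
Subnets: 6.87.216.0/23, 6.87.218.0/23, 6.87.220.0/23, 6.87.222.0/23


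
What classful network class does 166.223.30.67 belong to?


First octet: 166
Binary: 10100110
10xxxxxx -> Class B (128-191)
Class B, default mask 255.255.0.0 (/16)


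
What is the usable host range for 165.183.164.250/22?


Network: 165.183.164.0
Broadcast: 165.183.167.255
First usable = network + 1
Last usable = broadcast - 1
Range: 165.183.164.1 to 165.183.167.254


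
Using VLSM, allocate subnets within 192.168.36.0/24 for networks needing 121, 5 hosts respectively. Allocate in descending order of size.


121 hosts -> /25 (126 usable): 192.168.36.0/25
5 hosts -> /29 (6 usable): 192.168.36.128/29
Allocation: 192.168.36.0/25 (121 hosts, 126 usable); 192.168.36.128/29 (5 hosts, 6 usable)


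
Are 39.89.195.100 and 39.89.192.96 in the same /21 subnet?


Mask: 255.255.248.0
39.89.195.100 AND mask = 39.89.192.0
39.89.192.96 AND mask = 39.89.192.0
Yes, same subnet (39.89.192.0)


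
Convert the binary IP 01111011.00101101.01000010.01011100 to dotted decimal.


01111011 = 123
00101101 = 45
01000010 = 66
01011100 = 92
IP: 123.45.66.92


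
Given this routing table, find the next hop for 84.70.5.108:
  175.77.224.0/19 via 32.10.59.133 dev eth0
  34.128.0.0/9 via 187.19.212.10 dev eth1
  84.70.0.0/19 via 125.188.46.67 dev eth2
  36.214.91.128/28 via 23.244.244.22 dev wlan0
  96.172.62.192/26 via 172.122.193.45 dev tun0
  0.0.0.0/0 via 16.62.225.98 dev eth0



Longest prefix match for 84.70.5.108:
  /19 175.77.224.0: no
  /9 34.128.0.0: no
  /19 84.70.0.0: MATCH
  /28 36.214.91.128: no
  /26 96.172.62.192: no
  /0 0.0.0.0: MATCH
Selected: next-hop 125.188.46.67 via eth2 (matched /19)


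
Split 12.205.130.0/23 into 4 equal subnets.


New prefix = 23 + 2 = 25
Each subnet has 128 addresses
  12.205.130.0/25
  12.205.130.128/25
  12.205.131.0/25
  12.205.131.128/25
Subnets: 12.205.130.0/25, 12.205.130.128/25, 12.205.131.0/25, 12.205.131.128/25


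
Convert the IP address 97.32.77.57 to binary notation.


97 = 01100001
32 = 00100000
77 = 01001101
57 = 00111001
Binary: 01100001.00100000.01001101.00111001


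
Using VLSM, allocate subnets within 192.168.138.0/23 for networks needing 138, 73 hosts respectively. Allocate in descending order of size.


138 hosts -> /24 (254 usable): 192.168.138.0/24
73 hosts -> /25 (126 usable): 192.168.139.0/25
Allocation: 192.168.138.0/24 (138 hosts, 254 usable); 192.168.139.0/25 (73 hosts, 126 usable)


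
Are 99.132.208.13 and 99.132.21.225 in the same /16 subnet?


Mask: 255.255.0.0
99.132.208.13 AND mask = 99.132.0.0
99.132.21.225 AND mask = 99.132.0.0
Yes, same subnet (99.132.0.0)


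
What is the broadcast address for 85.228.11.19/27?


Network: 85.228.11.0/27
Host bits = 5
Set all host bits to 1:
Broadcast: 85.228.11.31


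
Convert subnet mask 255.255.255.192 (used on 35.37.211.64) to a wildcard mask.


Subnet mask: 255.255.255.192
Wildcard = 255.255.255.255 - subnet mask
255 - 255 = 0
255 - 255 = 0
255 - 255 = 0
255 - 192 = 63
Wildcard: 0.0.0.63


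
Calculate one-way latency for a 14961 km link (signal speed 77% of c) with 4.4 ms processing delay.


Speed = 0.77 * 3e5 km/s = 231000 km/s
Propagation delay = 14961 / 231000 = 0.0648 s = 64.7662 ms
Processing delay = 4.4 ms
Total one-way latency = 69.1662 ms


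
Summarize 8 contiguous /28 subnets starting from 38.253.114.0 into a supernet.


Original prefix: /28
Number of subnets: 8 = 2^3
New prefix = 28 - 3 = 25
Supernet: 38.253.114.0/25


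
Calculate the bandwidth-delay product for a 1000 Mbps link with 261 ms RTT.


BDP = bandwidth * RTT
= 1000 Mbps * 261 ms
= 1000 * 1e6 * 261 / 1000 bits
= 261000000 bits
= 32625000 bytes
= 31860.3516 KB
BDP = 261000000 bits (32625000 bytes)


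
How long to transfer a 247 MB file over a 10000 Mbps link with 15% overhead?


Effective throughput = 10000 * (1 - 15/100) = 8500 Mbps
File size in Mb = 247 * 8 = 1976 Mb
Time = 1976 / 8500
Time = 0.2325 seconds


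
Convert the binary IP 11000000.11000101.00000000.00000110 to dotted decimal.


11000000 = 192
11000101 = 197
00000000 = 0
00000110 = 6
IP: 192.197.0.6


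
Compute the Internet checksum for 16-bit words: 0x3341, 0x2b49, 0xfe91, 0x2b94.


Sum all words (with carry folding):
+ 0x3341 = 0x3341
+ 0x2b49 = 0x5e8a
+ 0xfe91 = 0x5d1c
+ 0x2b94 = 0x88b0
One's complement: ~0x88b0
Checksum = 0x774f


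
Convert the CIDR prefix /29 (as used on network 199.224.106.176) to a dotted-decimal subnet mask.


/29 means 29 network bits, 3 host bits
Binary: 11111111111111111111111111111000
Mask: 255.255.255.248


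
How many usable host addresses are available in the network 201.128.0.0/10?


Host bits = 32 - 10 = 22
Total addresses = 2^22 = 4194304
Usable = total - 2 (network and broadcast)
Usable hosts: 4194302


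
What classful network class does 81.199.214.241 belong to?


First octet: 81
Binary: 01010001
0xxxxxxx -> Class A (1-126)
Class A, default mask 255.0.0.0 (/8)


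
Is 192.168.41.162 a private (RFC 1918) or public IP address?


RFC 1918 private ranges:
  10.0.0.0/8 (10.0.0.0 - 10.255.255.255)
  172.16.0.0/12 (172.16.0.0 - 172.31.255.255)
  192.168.0.0/16 (192.168.0.0 - 192.168.255.255)
Private (in 192.168.0.0/16)


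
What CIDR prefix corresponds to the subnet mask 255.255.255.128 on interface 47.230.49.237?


Binary: 11111111.11111111.11111111.10000000
Count leading 1s
Prefix: /25


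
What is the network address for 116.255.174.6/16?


IP:   01110100.11111111.10101110.00000110
Mask: 11111111.11111111.00000000.00000000
AND operation:
Net:  01110100.11111111.00000000.00000000
Network: 116.255.0.0/16


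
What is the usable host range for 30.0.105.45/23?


Network: 30.0.104.0
Broadcast: 30.0.105.255
First usable = network + 1
Last usable = broadcast - 1
Range: 30.0.104.1 to 30.0.105.254


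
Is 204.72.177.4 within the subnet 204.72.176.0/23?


Subnet network: 204.72.176.0
Test IP AND mask: 204.72.176.0
Yes, 204.72.177.4 is in 204.72.176.0/23


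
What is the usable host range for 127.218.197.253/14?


Network: 127.216.0.0
Broadcast: 127.219.255.255
First usable = network + 1
Last usable = broadcast - 1
Range: 127.216.0.1 to 127.219.255.254


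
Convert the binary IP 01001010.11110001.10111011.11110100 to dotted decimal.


01001010 = 74
11110001 = 241
10111011 = 187
11110100 = 244
IP: 74.241.187.244


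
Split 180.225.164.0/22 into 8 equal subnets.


New prefix = 22 + 3 = 25
Each subnet has 128 addresses
  180.225.164.0/25
  180.225.164.128/25
  180.225.165.0/25
  180.225.165.128/25
  180.225.166.0/25
  180.225.166.128/25
  180.225.167.0/25
  180.225.167.128/25
Subnets: 180.225.164.0/25, 180.225.164.128/25, 180.225.165.0/25, 180.225.165.128/25, 180.225.166.0/25, 180.225.166.128/25, 180.225.167.0/25, 180.225.167.128/25


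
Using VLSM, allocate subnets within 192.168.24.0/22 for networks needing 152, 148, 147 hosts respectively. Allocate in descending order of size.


152 hosts -> /24 (254 usable): 192.168.24.0/24
148 hosts -> /24 (254 usable): 192.168.25.0/24
147 hosts -> /24 (254 usable): 192.168.26.0/24
Allocation: 192.168.24.0/24 (152 hosts, 254 usable); 192.168.25.0/24 (148 hosts, 254 usable); 192.168.26.0/24 (147 hosts, 254 usable)


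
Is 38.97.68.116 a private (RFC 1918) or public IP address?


RFC 1918 private ranges:
  10.0.0.0/8 (10.0.0.0 - 10.255.255.255)
  172.16.0.0/12 (172.16.0.0 - 172.31.255.255)
  192.168.0.0/16 (192.168.0.0 - 192.168.255.255)
Public (not in any RFC 1918 range)


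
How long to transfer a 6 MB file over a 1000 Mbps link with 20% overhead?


Effective throughput = 1000 * (1 - 20/100) = 800 Mbps
File size in Mb = 6 * 8 = 48 Mb
Time = 48 / 800
Time = 0.06 seconds


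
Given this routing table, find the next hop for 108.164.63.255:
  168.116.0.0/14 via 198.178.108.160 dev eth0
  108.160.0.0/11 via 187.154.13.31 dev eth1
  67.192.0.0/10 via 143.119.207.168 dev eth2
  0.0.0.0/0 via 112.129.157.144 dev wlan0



Longest prefix match for 108.164.63.255:
  /14 168.116.0.0: no
  /11 108.160.0.0: MATCH
  /10 67.192.0.0: no
  /0 0.0.0.0: MATCH
Selected: next-hop 187.154.13.31 via eth1 (matched /11)


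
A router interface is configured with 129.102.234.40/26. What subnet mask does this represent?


/26 means 26 network bits, 6 host bits
Binary: 11111111111111111111111111000000
Mask: 255.255.255.192


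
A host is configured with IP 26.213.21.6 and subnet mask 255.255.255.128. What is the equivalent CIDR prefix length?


Binary: 11111111.11111111.11111111.10000000
Count leading 1s
Prefix: /25


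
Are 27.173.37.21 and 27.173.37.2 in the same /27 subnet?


Mask: 255.255.255.224
27.173.37.21 AND mask = 27.173.37.0
27.173.37.2 AND mask = 27.173.37.0
Yes, same subnet (27.173.37.0)


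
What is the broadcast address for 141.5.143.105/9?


Network: 141.0.0.0/9
Host bits = 23
Set all host bits to 1:
Broadcast: 141.127.255.255


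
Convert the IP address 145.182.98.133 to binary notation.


145 = 10010001
182 = 10110110
98 = 01100010
133 = 10000101
Binary: 10010001.10110110.01100010.10000101


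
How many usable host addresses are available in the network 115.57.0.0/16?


Host bits = 32 - 16 = 16
Total addresses = 2^16 = 65536
Usable = total - 2 (network and broadcast)
Usable hosts: 65534


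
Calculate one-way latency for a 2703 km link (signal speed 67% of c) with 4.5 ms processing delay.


Speed = 0.67 * 3e5 km/s = 201000 km/s
Propagation delay = 2703 / 201000 = 0.0134 s = 13.4478 ms
Processing delay = 4.5 ms
Total one-way latency = 17.9478 ms


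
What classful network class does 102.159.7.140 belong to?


First octet: 102
Binary: 01100110
0xxxxxxx -> Class A (1-126)
Class A, default mask 255.0.0.0 (/8)


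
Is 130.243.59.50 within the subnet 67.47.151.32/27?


Subnet network: 67.47.151.32
Test IP AND mask: 130.243.59.32
No, 130.243.59.50 is not in 67.47.151.32/27


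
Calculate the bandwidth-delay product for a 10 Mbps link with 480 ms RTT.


BDP = bandwidth * RTT
= 10 Mbps * 480 ms
= 10 * 1e6 * 480 / 1000 bits
= 4800000 bits
= 600000 bytes
= 585.9375 KB
BDP = 4800000 bits (600000 bytes)


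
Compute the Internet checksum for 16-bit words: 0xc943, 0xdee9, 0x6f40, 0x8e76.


Sum all words (with carry folding):
+ 0xc943 = 0xc943
+ 0xdee9 = 0xa82d
+ 0x6f40 = 0x176e
+ 0x8e76 = 0xa5e4
One's complement: ~0xa5e4
Checksum = 0x5a1b


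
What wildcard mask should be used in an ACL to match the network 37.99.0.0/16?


Subnet mask: 255.255.0.0
Wildcard = 255.255.255.255 - subnet mask
255 - 255 = 0
255 - 255 = 0
255 - 0 = 255
255 - 0 = 255
Wildcard: 0.0.255.255


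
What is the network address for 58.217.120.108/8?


IP:   00111010.11011001.01111000.01101100
Mask: 11111111.00000000.00000000.00000000
AND operation:
Net:  00111010.00000000.00000000.00000000
Network: 58.0.0.0/8


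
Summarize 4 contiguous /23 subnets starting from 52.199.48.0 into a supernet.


Original prefix: /23
Number of subnets: 4 = 2^2
New prefix = 23 - 2 = 21
Supernet: 52.199.48.0/21


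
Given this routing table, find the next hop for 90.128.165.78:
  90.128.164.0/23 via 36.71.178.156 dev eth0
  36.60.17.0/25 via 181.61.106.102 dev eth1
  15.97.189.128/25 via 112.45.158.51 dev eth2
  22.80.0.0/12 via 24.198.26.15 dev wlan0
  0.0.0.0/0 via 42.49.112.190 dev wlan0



Longest prefix match for 90.128.165.78:
  /23 90.128.164.0: MATCH
  /25 36.60.17.0: no
  /25 15.97.189.128: no
  /12 22.80.0.0: no
  /0 0.0.0.0: MATCH
Selected: next-hop 36.71.178.156 via eth0 (matched /23)


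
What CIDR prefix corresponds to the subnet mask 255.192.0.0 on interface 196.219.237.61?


Binary: 11111111.11000000.00000000.00000000
Count leading 1s
Prefix: /10


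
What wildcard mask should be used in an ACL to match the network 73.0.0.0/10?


Subnet mask: 255.192.0.0
Wildcard = 255.255.255.255 - subnet mask
255 - 255 = 0
255 - 192 = 63
255 - 0 = 255
255 - 0 = 255
Wildcard: 0.63.255.255


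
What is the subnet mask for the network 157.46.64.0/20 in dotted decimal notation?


/20 means 20 network bits, 12 host bits
Binary: 11111111111111111111000000000000
Mask: 255.255.240.0


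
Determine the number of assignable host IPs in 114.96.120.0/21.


Host bits = 32 - 21 = 11
Total addresses = 2^11 = 2048
Usable = total - 2 (network and broadcast)
Usable hosts: 2046


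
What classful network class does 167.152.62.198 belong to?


First octet: 167
Binary: 10100111
10xxxxxx -> Class B (128-191)
Class B, default mask 255.255.0.0 (/16)


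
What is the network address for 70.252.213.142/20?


IP:   01000110.11111100.11010101.10001110
Mask: 11111111.11111111.11110000.00000000
AND operation:
Net:  01000110.11111100.11010000.00000000
Network: 70.252.208.0/20


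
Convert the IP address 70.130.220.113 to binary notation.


70 = 01000110
130 = 10000010
220 = 11011100
113 = 01110001
Binary: 01000110.10000010.11011100.01110001


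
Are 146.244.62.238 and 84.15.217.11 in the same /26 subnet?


Mask: 255.255.255.192
146.244.62.238 AND mask = 146.244.62.192
84.15.217.11 AND mask = 84.15.217.0
No, different subnets (146.244.62.192 vs 84.15.217.0)


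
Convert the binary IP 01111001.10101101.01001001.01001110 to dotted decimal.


01111001 = 121
10101101 = 173
01001001 = 73
01001110 = 78
IP: 121.173.73.78


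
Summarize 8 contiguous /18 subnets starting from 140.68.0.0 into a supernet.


Original prefix: /18
Number of subnets: 8 = 2^3
New prefix = 18 - 3 = 15
Supernet: 140.68.0.0/15


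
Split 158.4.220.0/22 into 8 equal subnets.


New prefix = 22 + 3 = 25
Each subnet has 128 addresses
  158.4.220.0/25
  158.4.220.128/25
  158.4.221.0/25
  158.4.221.128/25
  158.4.222.0/25
  158.4.222.128/25
  158.4.223.0/25
  158.4.223.128/25
Subnets: 158.4.220.0/25, 158.4.220.128/25, 158.4.221.0/25, 158.4.221.128/25, 158.4.222.0/25, 158.4.222.128/25, 158.4.223.0/25, 158.4.223.128/25


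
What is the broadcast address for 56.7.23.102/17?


Network: 56.7.0.0/17
Host bits = 15
Set all host bits to 1:
Broadcast: 56.7.127.255


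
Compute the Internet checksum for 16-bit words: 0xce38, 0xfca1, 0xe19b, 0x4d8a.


Sum all words (with carry folding):
+ 0xce38 = 0xce38
+ 0xfca1 = 0xcada
+ 0xe19b = 0xac76
+ 0x4d8a = 0xfa00
One's complement: ~0xfa00
Checksum = 0x05ff


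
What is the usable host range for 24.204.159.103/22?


Network: 24.204.156.0
Broadcast: 24.204.159.255
First usable = network + 1
Last usable = broadcast - 1
Range: 24.204.156.1 to 24.204.159.254


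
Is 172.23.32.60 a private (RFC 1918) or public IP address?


RFC 1918 private ranges:
  10.0.0.0/8 (10.0.0.0 - 10.255.255.255)
  172.16.0.0/12 (172.16.0.0 - 172.31.255.255)
  192.168.0.0/16 (192.168.0.0 - 192.168.255.255)
Private (in 172.16.0.0/12)


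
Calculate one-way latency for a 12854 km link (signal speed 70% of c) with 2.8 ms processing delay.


Speed = 0.7 * 3e5 km/s = 210000 km/s
Propagation delay = 12854 / 210000 = 0.0612 s = 61.2095 ms
Processing delay = 2.8 ms
Total one-way latency = 64.0095 ms


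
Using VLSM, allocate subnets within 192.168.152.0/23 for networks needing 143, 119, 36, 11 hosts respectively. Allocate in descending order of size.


143 hosts -> /24 (254 usable): 192.168.152.0/24
119 hosts -> /25 (126 usable): 192.168.153.0/25
36 hosts -> /26 (62 usable): 192.168.153.128/26
11 hosts -> /28 (14 usable): 192.168.153.192/28
Allocation: 192.168.152.0/24 (143 hosts, 254 usable); 192.168.153.0/25 (119 hosts, 126 usable); 192.168.153.128/26 (36 hosts, 62 usable); 192.168.153.192/28 (11 hosts, 14 usable)


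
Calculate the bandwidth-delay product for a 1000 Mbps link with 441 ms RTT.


BDP = bandwidth * RTT
= 1000 Mbps * 441 ms
= 1000 * 1e6 * 441 / 1000 bits
= 441000000 bits
= 55125000 bytes
= 53833.0078 KB
BDP = 441000000 bits (55125000 bytes)


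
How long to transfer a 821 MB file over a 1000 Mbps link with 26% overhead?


Effective throughput = 1000 * (1 - 26/100) = 740 Mbps
File size in Mb = 821 * 8 = 6568 Mb
Time = 6568 / 740
Time = 8.8757 seconds


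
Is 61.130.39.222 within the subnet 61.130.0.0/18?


Subnet network: 61.130.0.0
Test IP AND mask: 61.130.0.0
Yes, 61.130.39.222 is in 61.130.0.0/18


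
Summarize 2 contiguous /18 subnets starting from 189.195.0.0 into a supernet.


Original prefix: /18
Number of subnets: 2 = 2^1
New prefix = 18 - 1 = 17
Supernet: 189.195.0.0/17


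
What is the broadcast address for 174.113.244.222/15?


Network: 174.112.0.0/15
Host bits = 17
Set all host bits to 1:
Broadcast: 174.113.255.255


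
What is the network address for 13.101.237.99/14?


IP:   00001101.01100101.11101101.01100011
Mask: 11111111.11111100.00000000.00000000
AND operation:
Net:  00001101.01100100.00000000.00000000
Network: 13.100.0.0/14


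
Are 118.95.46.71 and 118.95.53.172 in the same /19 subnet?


Mask: 255.255.224.0
118.95.46.71 AND mask = 118.95.32.0
118.95.53.172 AND mask = 118.95.32.0
Yes, same subnet (118.95.32.0)


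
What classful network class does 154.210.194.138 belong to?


First octet: 154
Binary: 10011010
10xxxxxx -> Class B (128-191)
Class B, default mask 255.255.0.0 (/16)


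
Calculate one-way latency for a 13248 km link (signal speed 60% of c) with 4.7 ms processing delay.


Speed = 0.6 * 3e5 km/s = 180000 km/s
Propagation delay = 13248 / 180000 = 0.0736 s = 73.6 ms
Processing delay = 4.7 ms
Total one-way latency = 78.3 ms


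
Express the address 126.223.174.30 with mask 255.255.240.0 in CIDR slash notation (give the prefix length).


Binary: 11111111.11111111.11110000.00000000
Count leading 1s
Prefix: /20


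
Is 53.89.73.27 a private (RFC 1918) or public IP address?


RFC 1918 private ranges:
  10.0.0.0/8 (10.0.0.0 - 10.255.255.255)
  172.16.0.0/12 (172.16.0.0 - 172.31.255.255)
  192.168.0.0/16 (192.168.0.0 - 192.168.255.255)
Public (not in any RFC 1918 range)


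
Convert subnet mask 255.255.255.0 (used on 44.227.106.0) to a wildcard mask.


Subnet mask: 255.255.255.0
Wildcard = 255.255.255.255 - subnet mask
255 - 255 = 0
255 - 255 = 0
255 - 255 = 0
255 - 0 = 255
Wildcard: 0.0.0.255


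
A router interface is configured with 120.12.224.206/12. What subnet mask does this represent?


/12 means 12 network bits, 20 host bits
Binary: 11111111111100000000000000000000
Mask: 255.240.0.0


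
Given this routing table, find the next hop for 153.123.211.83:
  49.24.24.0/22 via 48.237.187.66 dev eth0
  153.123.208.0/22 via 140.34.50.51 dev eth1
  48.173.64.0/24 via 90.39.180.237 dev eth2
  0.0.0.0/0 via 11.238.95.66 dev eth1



Longest prefix match for 153.123.211.83:
  /22 49.24.24.0: no
  /22 153.123.208.0: MATCH
  /24 48.173.64.0: no
  /0 0.0.0.0: MATCH
Selected: next-hop 140.34.50.51 via eth1 (matched /22)


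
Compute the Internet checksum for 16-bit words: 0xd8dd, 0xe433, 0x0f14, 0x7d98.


Sum all words (with carry folding):
+ 0xd8dd = 0xd8dd
+ 0xe433 = 0xbd11
+ 0x0f14 = 0xcc25
+ 0x7d98 = 0x49be
One's complement: ~0x49be
Checksum = 0xb641


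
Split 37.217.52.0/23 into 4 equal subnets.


New prefix = 23 + 2 = 25
Each subnet has 128 addresses
  37.217.52.0/25
  37.217.52.128/25
  37.217.53.0/25
  37.217.53.128/25
Subnets: 37.217.52.0/25, 37.217.52.128/25, 37.217.53.0/25, 37.217.53.128/25


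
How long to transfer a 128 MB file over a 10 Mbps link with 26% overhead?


Effective throughput = 10 * (1 - 26/100) = 7.4 Mbps
File size in Mb = 128 * 8 = 1024 Mb
Time = 1024 / 7.4
Time = 138.3784 seconds


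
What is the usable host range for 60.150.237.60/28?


Network: 60.150.237.48
Broadcast: 60.150.237.63
First usable = network + 1
Last usable = broadcast - 1
Range: 60.150.237.49 to 60.150.237.62


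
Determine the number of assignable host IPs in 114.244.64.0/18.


Host bits = 32 - 18 = 14
Total addresses = 2^14 = 16384
Usable = total - 2 (network and broadcast)
Usable hosts: 16382


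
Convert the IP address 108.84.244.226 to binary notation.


108 = 01101100
84 = 01010100
244 = 11110100
226 = 11100010
Binary: 01101100.01010100.11110100.11100010


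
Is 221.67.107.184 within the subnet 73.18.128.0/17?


Subnet network: 73.18.128.0
Test IP AND mask: 221.67.0.0
No, 221.67.107.184 is not in 73.18.128.0/17


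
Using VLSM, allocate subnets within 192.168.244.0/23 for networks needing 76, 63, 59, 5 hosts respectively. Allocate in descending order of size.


76 hosts -> /25 (126 usable): 192.168.244.0/25
63 hosts -> /25 (126 usable): 192.168.244.128/25
59 hosts -> /26 (62 usable): 192.168.245.0/26
5 hosts -> /29 (6 usable): 192.168.245.64/29
Allocation: 192.168.244.0/25 (76 hosts, 126 usable); 192.168.244.128/25 (63 hosts, 126 usable); 192.168.245.0/26 (59 hosts, 62 usable); 192.168.245.64/29 (5 hosts, 6 usable)


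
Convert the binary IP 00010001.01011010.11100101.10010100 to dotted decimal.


00010001 = 17
01011010 = 90
11100101 = 229
10010100 = 148
IP: 17.90.229.148


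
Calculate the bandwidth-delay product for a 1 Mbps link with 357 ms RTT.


BDP = bandwidth * RTT
= 1 Mbps * 357 ms
= 1 * 1e6 * 357 / 1000 bits
= 357000 bits
= 44625 bytes
= 43.5791 KB
BDP = 357000 bits (44625 bytes)


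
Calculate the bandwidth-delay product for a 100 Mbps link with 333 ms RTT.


BDP = bandwidth * RTT
= 100 Mbps * 333 ms
= 100 * 1e6 * 333 / 1000 bits
= 33300000 bits
= 4162500 bytes
= 4064.9414 KB
BDP = 33300000 bits (4162500 bytes)


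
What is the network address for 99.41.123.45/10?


IP:   01100011.00101001.01111011.00101101
Mask: 11111111.11000000.00000000.00000000
AND operation:
Net:  01100011.00000000.00000000.00000000
Network: 99.0.0.0/10


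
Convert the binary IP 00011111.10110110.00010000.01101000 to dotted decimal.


00011111 = 31
10110110 = 182
00010000 = 16
01101000 = 104
IP: 31.182.16.104


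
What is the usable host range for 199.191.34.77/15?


Network: 199.190.0.0
Broadcast: 199.191.255.255
First usable = network + 1
Last usable = broadcast - 1
Range: 199.190.0.1 to 199.191.255.254


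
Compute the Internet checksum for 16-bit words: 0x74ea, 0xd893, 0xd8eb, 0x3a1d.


Sum all words (with carry folding):
+ 0x74ea = 0x74ea
+ 0xd893 = 0x4d7e
+ 0xd8eb = 0x266a
+ 0x3a1d = 0x6087
One's complement: ~0x6087
Checksum = 0x9f78


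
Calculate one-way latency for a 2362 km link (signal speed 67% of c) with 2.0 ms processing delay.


Speed = 0.67 * 3e5 km/s = 201000 km/s
Propagation delay = 2362 / 201000 = 0.0118 s = 11.7512 ms
Processing delay = 2.0 ms
Total one-way latency = 13.7512 ms
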